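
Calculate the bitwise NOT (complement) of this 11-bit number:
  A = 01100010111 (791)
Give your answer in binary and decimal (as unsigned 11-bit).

Flip each bit (0->1, 1->0):
  01100010111
  10011101000

Answer: 10011101000 (1256)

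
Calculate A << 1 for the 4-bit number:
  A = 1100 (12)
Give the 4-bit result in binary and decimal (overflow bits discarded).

Shift left by 1: drop the top 1 bit(s), append 1 zero(s) on the right.
  1100  ->  discard [1], keep [100], append 0
= 1000

Answer: 1000 (8)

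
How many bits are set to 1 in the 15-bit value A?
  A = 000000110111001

000000110111001
1-bits at positions (from bit 0 = LSB): 0, 3, 4, 5, 7, 8
Count = 6

Answer: 6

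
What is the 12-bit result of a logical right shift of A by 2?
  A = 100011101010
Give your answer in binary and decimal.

Logical shift right by 2: drop the bottom 2 bit(s), prepend 2 zero(s) on the left.
  100011101010  ->  keep [1000111010], discard [10], prepend 00
= 001000111010

Answer: 001000111010 (570)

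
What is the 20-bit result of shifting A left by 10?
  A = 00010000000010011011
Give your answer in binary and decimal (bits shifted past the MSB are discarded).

Shift left by 10: drop the top 10 bit(s), append 10 zero(s) on the right.
  00010000000010011011  ->  discard [0001000000], keep [0010011011], append 0000000000
= 00100110110000000000

Answer: 00100110110000000000 (158720)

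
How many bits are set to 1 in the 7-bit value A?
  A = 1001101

1001101
1-bits at positions (from bit 0 = LSB): 0, 2, 3, 6
Count = 4

Answer: 4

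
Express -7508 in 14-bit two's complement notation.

1. Binary of +7508:  01110101010100
2. Invert bits:     10001010101011
3. Add 1:           10001010101100

Answer: 10001010101100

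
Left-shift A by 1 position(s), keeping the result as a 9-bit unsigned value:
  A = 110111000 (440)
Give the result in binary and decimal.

Shift left by 1: drop the top 1 bit(s), append 1 zero(s) on the right.
  110111000  ->  discard [1], keep [10111000], append 0
= 101110000

Answer: 101110000 (368)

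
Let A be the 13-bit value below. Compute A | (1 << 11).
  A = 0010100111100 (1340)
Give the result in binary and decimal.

Mask = 1 << 11 = 0100000000000
Bit 11 of A is 0, so OR-ing with the mask flips it to 1.
  0010100111100
| 0100000000000
---------------
  0110100111100

Answer: 0110100111100 (3388)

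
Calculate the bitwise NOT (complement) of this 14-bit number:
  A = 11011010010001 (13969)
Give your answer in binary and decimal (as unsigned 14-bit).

Flip each bit (0->1, 1->0):
  11011010010001
  00100101101110

Answer: 00100101101110 (2414)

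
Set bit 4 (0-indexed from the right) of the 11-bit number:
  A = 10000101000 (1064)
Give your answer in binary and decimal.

Mask = 1 << 4 = 00000010000
Bit 4 of A is 0, so OR-ing with the mask flips it to 1.
  10000101000
| 00000010000
-------------
  10000111000

Answer: 10000111000 (1080)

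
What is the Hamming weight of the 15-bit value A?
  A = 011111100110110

011111100110110
1-bits at positions (from bit 0 = LSB): 1, 2, 4, 5, 8, 9, 10, 11, 12, 13
Count = 10

Answer: 10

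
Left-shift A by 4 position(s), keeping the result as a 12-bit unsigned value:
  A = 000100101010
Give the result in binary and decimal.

Shift left by 4: drop the top 4 bit(s), append 4 zero(s) on the right.
  000100101010  ->  discard [0001], keep [00101010], append 0000
= 001010100000

Answer: 001010100000 (672)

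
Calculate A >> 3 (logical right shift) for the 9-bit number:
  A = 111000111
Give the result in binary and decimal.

Logical shift right by 3: drop the bottom 3 bit(s), prepend 3 zero(s) on the left.
  111000111  ->  keep [111000], discard [111], prepend 000
= 000111000

Answer: 000111000 (56)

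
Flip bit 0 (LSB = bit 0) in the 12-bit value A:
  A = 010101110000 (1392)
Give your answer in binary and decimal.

Mask = 1 << 0 = 000000000001
Bit 0 of A is 0; XOR with the mask flips it to 1.
  010101110000
^ 000000000001
--------------
  010101110001

Answer: 010101110001 (1393)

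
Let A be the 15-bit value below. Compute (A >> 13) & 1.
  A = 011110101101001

Bit 13 is the 14th from the right.
  011110101101001
   ^
That bit is 1.

Answer: 1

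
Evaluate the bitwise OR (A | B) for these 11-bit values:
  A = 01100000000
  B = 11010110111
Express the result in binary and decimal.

Apply | to each column (1 where either bit is 1):
  01100000000
| 11010110111
-------------
  11110110111

Answer: 11110110111 (1975)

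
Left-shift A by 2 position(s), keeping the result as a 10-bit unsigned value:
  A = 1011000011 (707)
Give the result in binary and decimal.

Shift left by 2: drop the top 2 bit(s), append 2 zero(s) on the right.
  1011000011  ->  discard [10], keep [11000011], append 00
= 1100001100

Answer: 1100001100 (780)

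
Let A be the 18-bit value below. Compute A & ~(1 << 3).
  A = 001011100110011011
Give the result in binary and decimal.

Mask = ~(1 << 3) = 111111111111110111
Bit 3 of A is 1, so AND-ing with the mask clears it to 0.
  001011100110011011
& 111111111111110111
--------------------
  001011100110010011

Answer: 001011100110010011 (47507)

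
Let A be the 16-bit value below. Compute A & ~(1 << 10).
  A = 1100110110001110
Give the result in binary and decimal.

Mask = ~(1 << 10) = 1111101111111111
Bit 10 of A is 1, so AND-ing with the mask clears it to 0.
  1100110110001110
& 1111101111111111
------------------
  1100100110001110

Answer: 1100100110001110 (51598)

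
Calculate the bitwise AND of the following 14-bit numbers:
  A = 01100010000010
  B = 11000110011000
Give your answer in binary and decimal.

Apply & to each column (1 only where both bits are 1):
  01100010000010
& 11000110011000
----------------
  01000010000000

Answer: 01000010000000 (4224)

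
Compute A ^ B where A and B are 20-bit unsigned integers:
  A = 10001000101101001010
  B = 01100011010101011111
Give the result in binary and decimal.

Apply ^ to each column (1 where bits differ):
  10001000101101001010
^ 01100011010101011111
----------------------
  11101011111000010101

Answer: 11101011111000010101 (966165)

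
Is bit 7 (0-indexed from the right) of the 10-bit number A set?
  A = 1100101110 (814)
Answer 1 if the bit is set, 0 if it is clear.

Bit 7 is the 8th from the right.
  1100101110
    ^
That bit is 0.

Answer: 0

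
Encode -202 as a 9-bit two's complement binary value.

1. Binary of +202:  011001010
2. Invert bits:     100110101
3. Add 1:           100110110

Answer: 100110110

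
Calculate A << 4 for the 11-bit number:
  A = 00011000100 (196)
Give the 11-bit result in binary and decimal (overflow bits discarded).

Shift left by 4: drop the top 4 bit(s), append 4 zero(s) on the right.
  00011000100  ->  discard [0001], keep [1000100], append 0000
= 10001000000

Answer: 10001000000 (1088)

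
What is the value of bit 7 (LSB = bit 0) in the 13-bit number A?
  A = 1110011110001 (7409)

Bit 7 is the 8th from the right.
  1110011110001
       ^
That bit is 1.

Answer: 1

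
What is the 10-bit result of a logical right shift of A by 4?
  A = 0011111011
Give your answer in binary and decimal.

Logical shift right by 4: drop the bottom 4 bit(s), prepend 4 zero(s) on the left.
  0011111011  ->  keep [001111], discard [1011], prepend 0000
= 0000001111

Answer: 0000001111 (15)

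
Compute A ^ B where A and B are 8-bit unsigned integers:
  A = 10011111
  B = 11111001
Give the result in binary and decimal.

Apply ^ to each column (1 where bits differ):
  10011111
^ 11111001
----------
  01100110

Answer: 01100110 (102)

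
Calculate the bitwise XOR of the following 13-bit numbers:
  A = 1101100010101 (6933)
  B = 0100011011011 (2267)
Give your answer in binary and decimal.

Apply ^ to each column (1 where bits differ):
  1101100010101
^ 0100011011011
---------------
  1001111001110

Answer: 1001111001110 (5070)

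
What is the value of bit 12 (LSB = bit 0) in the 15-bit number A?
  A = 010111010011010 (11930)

Bit 12 is the 13th from the right.
  010111010011010
    ^
That bit is 0.

Answer: 0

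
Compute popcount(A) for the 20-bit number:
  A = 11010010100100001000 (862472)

11010010100100001000
1-bits at positions (from bit 0 = LSB): 3, 8, 11, 13, 16, 18, 19
Count = 7

Answer: 7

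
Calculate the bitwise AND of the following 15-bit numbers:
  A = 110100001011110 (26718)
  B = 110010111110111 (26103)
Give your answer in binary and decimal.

Apply & to each column (1 only where both bits are 1):
  110100001011110
& 110010111110111
-----------------
  110000001010110

Answer: 110000001010110 (24662)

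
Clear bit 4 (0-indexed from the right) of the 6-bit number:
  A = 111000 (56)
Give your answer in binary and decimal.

Mask = ~(1 << 4) = 101111
Bit 4 of A is 1, so AND-ing with the mask clears it to 0.
  111000
& 101111
--------
  101000

Answer: 101000 (40)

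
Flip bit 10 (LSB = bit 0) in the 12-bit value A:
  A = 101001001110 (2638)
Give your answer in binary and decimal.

Mask = 1 << 10 = 010000000000
Bit 10 of A is 0; XOR with the mask flips it to 1.
  101001001110
^ 010000000000
--------------
  111001001110

Answer: 111001001110 (3662)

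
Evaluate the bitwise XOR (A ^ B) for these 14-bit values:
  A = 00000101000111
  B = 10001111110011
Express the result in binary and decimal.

Apply ^ to each column (1 where bits differ):
  00000101000111
^ 10001111110011
----------------
  10001010110100

Answer: 10001010110100 (8884)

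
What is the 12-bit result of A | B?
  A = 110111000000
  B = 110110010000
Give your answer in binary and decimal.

Apply | to each column (1 where either bit is 1):
  110111000000
| 110110010000
--------------
  110111010000

Answer: 110111010000 (3536)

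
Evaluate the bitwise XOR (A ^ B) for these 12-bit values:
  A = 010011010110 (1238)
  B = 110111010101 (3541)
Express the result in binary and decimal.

Apply ^ to each column (1 where bits differ):
  010011010110
^ 110111010101
--------------
  100100000011

Answer: 100100000011 (2307)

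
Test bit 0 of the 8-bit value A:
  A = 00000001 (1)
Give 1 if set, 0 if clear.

Bit 0 is the 1st from the right.
  00000001
         ^
That bit is 1.

Answer: 1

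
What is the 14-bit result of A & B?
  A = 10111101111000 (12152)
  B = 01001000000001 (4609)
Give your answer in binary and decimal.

Apply & to each column (1 only where both bits are 1):
  10111101111000
& 01001000000001
----------------
  00001000000000

Answer: 00001000000000 (512)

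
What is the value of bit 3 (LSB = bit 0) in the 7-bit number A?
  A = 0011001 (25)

Bit 3 is the 4th from the right.
  0011001
     ^
That bit is 1.

Answer: 1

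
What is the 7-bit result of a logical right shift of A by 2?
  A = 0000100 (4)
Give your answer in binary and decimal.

Logical shift right by 2: drop the bottom 2 bit(s), prepend 2 zero(s) on the left.
  0000100  ->  keep [00001], discard [00], prepend 00
= 0000001

Answer: 0000001 (1)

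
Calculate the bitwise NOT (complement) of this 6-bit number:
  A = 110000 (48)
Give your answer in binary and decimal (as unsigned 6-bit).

Flip each bit (0->1, 1->0):
  110000
  001111

Answer: 001111 (15)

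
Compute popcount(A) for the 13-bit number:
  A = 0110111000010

0110111000010
1-bits at positions (from bit 0 = LSB): 1, 6, 7, 8, 10, 11
Count = 6

Answer: 6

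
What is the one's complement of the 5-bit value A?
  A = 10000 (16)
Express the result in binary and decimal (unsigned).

Flip each bit (0->1, 1->0):
  10000
  01111

Answer: 01111 (15)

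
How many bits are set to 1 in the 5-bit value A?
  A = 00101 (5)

00101
1-bits at positions (from bit 0 = LSB): 0, 2
Count = 2

Answer: 2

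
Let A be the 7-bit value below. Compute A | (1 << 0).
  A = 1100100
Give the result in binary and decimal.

Mask = 1 << 0 = 0000001
Bit 0 of A is 0, so OR-ing with the mask flips it to 1.
  1100100
| 0000001
---------
  1100101

Answer: 1100101 (101)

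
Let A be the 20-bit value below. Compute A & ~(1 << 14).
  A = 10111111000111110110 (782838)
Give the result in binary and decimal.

Mask = ~(1 << 14) = 11111011111111111111
Bit 14 of A is 1, so AND-ing with the mask clears it to 0.
  10111111000111110110
& 11111011111111111111
----------------------
  10111011000111110110

Answer: 10111011000111110110 (766454)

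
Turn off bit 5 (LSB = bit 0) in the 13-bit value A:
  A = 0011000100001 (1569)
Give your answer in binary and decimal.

Mask = ~(1 << 5) = 1111111011111
Bit 5 of A is 1, so AND-ing with the mask clears it to 0.
  0011000100001
& 1111111011111
---------------
  0011000000001

Answer: 0011000000001 (1537)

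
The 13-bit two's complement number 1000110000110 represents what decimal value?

MSB is 1, so the value is negative. Find the magnitude:
1. Invert bits:  0111001111001
2. Add 1:        0111001111010  = 3706
3. Apply sign:   -3706

Answer: -3706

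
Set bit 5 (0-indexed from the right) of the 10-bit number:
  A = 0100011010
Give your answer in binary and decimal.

Mask = 1 << 5 = 0000100000
Bit 5 of A is 0, so OR-ing with the mask flips it to 1.
  0100011010
| 0000100000
------------
  0100111010

Answer: 0100111010 (314)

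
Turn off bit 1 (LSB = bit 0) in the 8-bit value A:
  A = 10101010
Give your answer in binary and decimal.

Mask = ~(1 << 1) = 11111101
Bit 1 of A is 1, so AND-ing with the mask clears it to 0.
  10101010
& 11111101
----------
  10101000

Answer: 10101000 (168)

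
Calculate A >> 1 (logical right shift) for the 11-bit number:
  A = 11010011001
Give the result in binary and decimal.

Logical shift right by 1: drop the bottom 1 bit(s), prepend 1 zero(s) on the left.
  11010011001  ->  keep [1101001100], discard [1], prepend 0
= 01101001100

Answer: 01101001100 (844)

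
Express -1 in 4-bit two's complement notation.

1. Binary of +1:  0001
2. Invert bits:     1110
3. Add 1:           1111

Answer: 1111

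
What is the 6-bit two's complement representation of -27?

1. Binary of +27:  011011
2. Invert bits:     100100
3. Add 1:           100101

Answer: 100101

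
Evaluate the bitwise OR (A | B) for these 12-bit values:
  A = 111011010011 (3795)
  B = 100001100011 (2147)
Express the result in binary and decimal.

Apply | to each column (1 where either bit is 1):
  111011010011
| 100001100011
--------------
  111011110011

Answer: 111011110011 (3827)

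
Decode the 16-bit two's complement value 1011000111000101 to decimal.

MSB is 1, so the value is negative. Find the magnitude:
1. Invert bits:  0100111000111010
2. Add 1:        0100111000111011  = 20027
3. Apply sign:   -20027

Answer: -20027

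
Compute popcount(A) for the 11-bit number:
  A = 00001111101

00001111101
1-bits at positions (from bit 0 = LSB): 0, 2, 3, 4, 5, 6
Count = 6

Answer: 6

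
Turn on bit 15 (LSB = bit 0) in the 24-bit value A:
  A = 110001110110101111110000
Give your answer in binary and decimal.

Mask = 1 << 15 = 000000001000000000000000
Bit 15 of A is 0, so OR-ing with the mask flips it to 1.
  110001110110101111110000
| 000000001000000000000000
--------------------------
  110001111110101111110000

Answer: 110001111110101111110000 (13102064)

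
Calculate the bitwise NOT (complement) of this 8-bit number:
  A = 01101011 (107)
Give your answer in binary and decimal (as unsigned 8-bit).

Flip each bit (0->1, 1->0):
  01101011
  10010100

Answer: 10010100 (148)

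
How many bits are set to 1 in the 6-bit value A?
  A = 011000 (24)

011000
1-bits at positions (from bit 0 = LSB): 3, 4
Count = 2

Answer: 2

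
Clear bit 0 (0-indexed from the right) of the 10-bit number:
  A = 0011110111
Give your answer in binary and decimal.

Mask = ~(1 << 0) = 1111111110
Bit 0 of A is 1, so AND-ing with the mask clears it to 0.
  0011110111
& 1111111110
------------
  0011110110

Answer: 0011110110 (246)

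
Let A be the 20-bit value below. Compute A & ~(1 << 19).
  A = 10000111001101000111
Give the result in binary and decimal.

Mask = ~(1 << 19) = 01111111111111111111
Bit 19 of A is 1, so AND-ing with the mask clears it to 0.
  10000111001101000111
& 01111111111111111111
----------------------
  00000111001101000111

Answer: 00000111001101000111 (29511)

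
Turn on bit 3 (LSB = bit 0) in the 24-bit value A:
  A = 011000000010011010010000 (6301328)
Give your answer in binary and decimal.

Mask = 1 << 3 = 000000000000000000001000
Bit 3 of A is 0, so OR-ing with the mask flips it to 1.
  011000000010011010010000
| 000000000000000000001000
--------------------------
  011000000010011010011000

Answer: 011000000010011010011000 (6301336)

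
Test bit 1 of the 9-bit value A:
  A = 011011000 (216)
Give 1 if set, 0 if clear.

Bit 1 is the 2nd from the right.
  011011000
         ^
That bit is 0.

Answer: 0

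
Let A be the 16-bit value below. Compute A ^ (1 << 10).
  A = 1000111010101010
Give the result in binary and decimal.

Mask = 1 << 10 = 0000010000000000
Bit 10 of A is 1; XOR with the mask flips it to 0.
  1000111010101010
^ 0000010000000000
------------------
  1000101010101010

Answer: 1000101010101010 (35498)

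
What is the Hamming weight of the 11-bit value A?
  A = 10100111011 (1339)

10100111011
1-bits at positions (from bit 0 = LSB): 0, 1, 3, 4, 5, 8, 10
Count = 7

Answer: 7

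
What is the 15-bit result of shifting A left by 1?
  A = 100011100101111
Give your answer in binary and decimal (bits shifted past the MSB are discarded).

Shift left by 1: drop the top 1 bit(s), append 1 zero(s) on the right.
  100011100101111  ->  discard [1], keep [00011100101111], append 0
= 000111001011110

Answer: 000111001011110 (3678)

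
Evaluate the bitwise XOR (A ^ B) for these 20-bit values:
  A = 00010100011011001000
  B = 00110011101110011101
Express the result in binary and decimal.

Apply ^ to each column (1 where bits differ):
  00010100011011001000
^ 00110011101110011101
----------------------
  00100111110101010101

Answer: 00100111110101010101 (163157)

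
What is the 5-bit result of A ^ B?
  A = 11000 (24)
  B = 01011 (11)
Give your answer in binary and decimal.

Apply ^ to each column (1 where bits differ):
  11000
^ 01011
-------
  10011

Answer: 10011 (19)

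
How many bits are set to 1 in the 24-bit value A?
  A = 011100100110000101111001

011100100110000101111001
1-bits at positions (from bit 0 = LSB): 0, 3, 4, 5, 6, 8, 13, 14, 17, 20, 21, 22
Count = 12

Answer: 12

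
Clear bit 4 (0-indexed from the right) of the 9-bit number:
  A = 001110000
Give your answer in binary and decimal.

Mask = ~(1 << 4) = 111101111
Bit 4 of A is 1, so AND-ing with the mask clears it to 0.
  001110000
& 111101111
-----------
  001100000

Answer: 001100000 (96)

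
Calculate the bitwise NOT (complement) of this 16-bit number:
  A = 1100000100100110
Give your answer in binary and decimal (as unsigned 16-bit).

Flip each bit (0->1, 1->0):
  1100000100100110
  0011111011011001

Answer: 0011111011011001 (16089)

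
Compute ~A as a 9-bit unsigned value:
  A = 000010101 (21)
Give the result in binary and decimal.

Flip each bit (0->1, 1->0):
  000010101
  111101010

Answer: 111101010 (490)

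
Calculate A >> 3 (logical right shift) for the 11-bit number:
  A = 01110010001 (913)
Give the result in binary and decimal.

Logical shift right by 3: drop the bottom 3 bit(s), prepend 3 zero(s) on the left.
  01110010001  ->  keep [01110010], discard [001], prepend 000
= 00001110010

Answer: 00001110010 (114)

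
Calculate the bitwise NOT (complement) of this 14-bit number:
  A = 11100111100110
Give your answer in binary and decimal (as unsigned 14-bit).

Flip each bit (0->1, 1->0):
  11100111100110
  00011000011001

Answer: 00011000011001 (1561)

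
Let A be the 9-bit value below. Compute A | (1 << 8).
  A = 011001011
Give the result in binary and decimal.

Mask = 1 << 8 = 100000000
Bit 8 of A is 0, so OR-ing with the mask flips it to 1.
  011001011
| 100000000
-----------
  111001011

Answer: 111001011 (459)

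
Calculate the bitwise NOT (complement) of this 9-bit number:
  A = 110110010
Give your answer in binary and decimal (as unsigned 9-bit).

Flip each bit (0->1, 1->0):
  110110010
  001001101

Answer: 001001101 (77)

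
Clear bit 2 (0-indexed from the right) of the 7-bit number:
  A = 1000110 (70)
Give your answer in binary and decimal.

Mask = ~(1 << 2) = 1111011
Bit 2 of A is 1, so AND-ing with the mask clears it to 0.
  1000110
& 1111011
---------
  1000010

Answer: 1000010 (66)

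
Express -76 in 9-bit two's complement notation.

1. Binary of +76:  001001100
2. Invert bits:     110110011
3. Add 1:           110110100

Answer: 110110100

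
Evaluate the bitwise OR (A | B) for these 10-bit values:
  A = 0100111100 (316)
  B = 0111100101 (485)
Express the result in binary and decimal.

Apply | to each column (1 where either bit is 1):
  0100111100
| 0111100101
------------
  0111111101

Answer: 0111111101 (509)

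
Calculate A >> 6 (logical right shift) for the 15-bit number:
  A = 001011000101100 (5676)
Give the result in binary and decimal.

Logical shift right by 6: drop the bottom 6 bit(s), prepend 6 zero(s) on the left.
  001011000101100  ->  keep [001011000], discard [101100], prepend 000000
= 000000001011000

Answer: 000000001011000 (88)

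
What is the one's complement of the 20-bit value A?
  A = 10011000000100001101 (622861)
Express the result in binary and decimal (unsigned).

Flip each bit (0->1, 1->0):
  10011000000100001101
  01100111111011110010

Answer: 01100111111011110010 (425714)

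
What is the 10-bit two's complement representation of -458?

1. Binary of +458:  0111001010
2. Invert bits:     1000110101
3. Add 1:           1000110110

Answer: 1000110110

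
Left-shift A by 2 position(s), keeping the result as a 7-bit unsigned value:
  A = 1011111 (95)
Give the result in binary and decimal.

Shift left by 2: drop the top 2 bit(s), append 2 zero(s) on the right.
  1011111  ->  discard [10], keep [11111], append 00
= 1111100

Answer: 1111100 (124)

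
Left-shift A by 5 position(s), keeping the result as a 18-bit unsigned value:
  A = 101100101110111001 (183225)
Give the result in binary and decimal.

Shift left by 5: drop the top 5 bit(s), append 5 zero(s) on the right.
  101100101110111001  ->  discard [10110], keep [0101110111001], append 00000
= 010111011100100000

Answer: 010111011100100000 (96032)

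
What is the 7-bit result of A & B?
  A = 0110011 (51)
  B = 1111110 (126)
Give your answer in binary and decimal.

Apply & to each column (1 only where both bits are 1):
  0110011
& 1111110
---------
  0110010

Answer: 0110010 (50)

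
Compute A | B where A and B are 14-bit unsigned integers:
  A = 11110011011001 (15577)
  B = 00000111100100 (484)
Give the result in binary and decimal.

Apply | to each column (1 where either bit is 1):
  11110011011001
| 00000111100100
----------------
  11110111111101

Answer: 11110111111101 (15869)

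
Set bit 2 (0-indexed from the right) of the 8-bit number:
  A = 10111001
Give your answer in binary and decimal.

Mask = 1 << 2 = 00000100
Bit 2 of A is 0, so OR-ing with the mask flips it to 1.
  10111001
| 00000100
----------
  10111101

Answer: 10111101 (189)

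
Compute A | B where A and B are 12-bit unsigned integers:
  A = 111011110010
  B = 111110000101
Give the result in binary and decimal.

Apply | to each column (1 where either bit is 1):
  111011110010
| 111110000101
--------------
  111111110111

Answer: 111111110111 (4087)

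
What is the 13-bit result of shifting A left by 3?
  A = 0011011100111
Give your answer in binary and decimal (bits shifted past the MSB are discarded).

Shift left by 3: drop the top 3 bit(s), append 3 zero(s) on the right.
  0011011100111  ->  discard [001], keep [1011100111], append 000
= 1011100111000

Answer: 1011100111000 (5944)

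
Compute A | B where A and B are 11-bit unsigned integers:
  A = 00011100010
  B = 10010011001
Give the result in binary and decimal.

Apply | to each column (1 where either bit is 1):
  00011100010
| 10010011001
-------------
  10011111011

Answer: 10011111011 (1275)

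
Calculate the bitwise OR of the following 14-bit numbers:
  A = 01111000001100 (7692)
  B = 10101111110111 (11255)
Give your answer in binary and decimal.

Apply | to each column (1 where either bit is 1):
  01111000001100
| 10101111110111
----------------
  11111111111111

Answer: 11111111111111 (16383)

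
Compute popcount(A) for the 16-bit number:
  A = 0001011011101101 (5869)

0001011011101101
1-bits at positions (from bit 0 = LSB): 0, 2, 3, 5, 6, 7, 9, 10, 12
Count = 9

Answer: 9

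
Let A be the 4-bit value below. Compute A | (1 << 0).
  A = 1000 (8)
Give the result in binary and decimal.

Mask = 1 << 0 = 0001
Bit 0 of A is 0, so OR-ing with the mask flips it to 1.
  1000
| 0001
------
  1001

Answer: 1001 (9)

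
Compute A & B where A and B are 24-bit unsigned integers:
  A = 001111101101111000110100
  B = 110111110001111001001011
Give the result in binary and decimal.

Apply & to each column (1 only where both bits are 1):
  001111101101111000110100
& 110111110001111001001011
--------------------------
  000111100001111000000000

Answer: 000111100001111000000000 (1973760)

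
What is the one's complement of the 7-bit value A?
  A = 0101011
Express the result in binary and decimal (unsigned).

Flip each bit (0->1, 1->0):
  0101011
  1010100

Answer: 1010100 (84)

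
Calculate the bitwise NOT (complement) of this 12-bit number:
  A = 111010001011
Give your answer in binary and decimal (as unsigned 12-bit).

Flip each bit (0->1, 1->0):
  111010001011
  000101110100

Answer: 000101110100 (372)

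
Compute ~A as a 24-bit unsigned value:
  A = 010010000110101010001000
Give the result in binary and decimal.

Flip each bit (0->1, 1->0):
  010010000110101010001000
  101101111001010101110111

Answer: 101101111001010101110111 (12031351)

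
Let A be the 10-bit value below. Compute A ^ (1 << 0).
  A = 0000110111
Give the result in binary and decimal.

Mask = 1 << 0 = 0000000001
Bit 0 of A is 1; XOR with the mask flips it to 0.
  0000110111
^ 0000000001
------------
  0000110110

Answer: 0000110110 (54)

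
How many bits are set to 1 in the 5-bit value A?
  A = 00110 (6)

00110
1-bits at positions (from bit 0 = LSB): 1, 2
Count = 2

Answer: 2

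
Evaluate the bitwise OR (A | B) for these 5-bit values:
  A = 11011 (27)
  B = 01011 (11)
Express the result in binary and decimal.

Apply | to each column (1 where either bit is 1):
  11011
| 01011
-------
  11011

Answer: 11011 (27)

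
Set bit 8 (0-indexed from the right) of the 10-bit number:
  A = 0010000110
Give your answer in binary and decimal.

Mask = 1 << 8 = 0100000000
Bit 8 of A is 0, so OR-ing with the mask flips it to 1.
  0010000110
| 0100000000
------------
  0110000110

Answer: 0110000110 (390)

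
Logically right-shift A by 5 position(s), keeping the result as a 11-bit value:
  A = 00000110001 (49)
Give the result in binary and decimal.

Logical shift right by 5: drop the bottom 5 bit(s), prepend 5 zero(s) on the left.
  00000110001  ->  keep [000001], discard [10001], prepend 00000
= 00000000001

Answer: 00000000001 (1)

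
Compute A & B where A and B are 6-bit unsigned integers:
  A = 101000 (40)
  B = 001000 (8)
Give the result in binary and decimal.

Apply & to each column (1 only where both bits are 1):
  101000
& 001000
--------
  001000

Answer: 001000 (8)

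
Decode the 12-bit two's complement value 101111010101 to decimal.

MSB is 1, so the value is negative. Find the magnitude:
1. Invert bits:  010000101010
2. Add 1:        010000101011  = 1067
3. Apply sign:   -1067

Answer: -1067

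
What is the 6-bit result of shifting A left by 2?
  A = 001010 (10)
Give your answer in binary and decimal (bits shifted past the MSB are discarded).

Shift left by 2: drop the top 2 bit(s), append 2 zero(s) on the right.
  001010  ->  discard [00], keep [1010], append 00
= 101000

Answer: 101000 (40)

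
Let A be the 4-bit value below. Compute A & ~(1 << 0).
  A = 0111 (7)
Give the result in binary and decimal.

Mask = ~(1 << 0) = 1110
Bit 0 of A is 1, so AND-ing with the mask clears it to 0.
  0111
& 1110
------
  0110

Answer: 0110 (6)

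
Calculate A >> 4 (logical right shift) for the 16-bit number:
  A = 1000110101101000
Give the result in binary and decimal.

Logical shift right by 4: drop the bottom 4 bit(s), prepend 4 zero(s) on the left.
  1000110101101000  ->  keep [100011010110], discard [1000], prepend 0000
= 0000100011010110

Answer: 0000100011010110 (2262)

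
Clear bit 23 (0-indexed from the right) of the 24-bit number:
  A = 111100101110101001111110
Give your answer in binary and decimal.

Mask = ~(1 << 23) = 011111111111111111111111
Bit 23 of A is 1, so AND-ing with the mask clears it to 0.
  111100101110101001111110
& 011111111111111111111111
--------------------------
  011100101110101001111110

Answer: 011100101110101001111110 (7531134)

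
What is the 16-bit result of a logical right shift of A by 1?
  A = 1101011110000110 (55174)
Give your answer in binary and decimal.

Logical shift right by 1: drop the bottom 1 bit(s), prepend 1 zero(s) on the left.
  1101011110000110  ->  keep [110101111000011], discard [0], prepend 0
= 0110101111000011

Answer: 0110101111000011 (27587)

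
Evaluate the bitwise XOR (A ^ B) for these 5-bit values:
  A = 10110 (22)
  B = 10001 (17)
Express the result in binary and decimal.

Apply ^ to each column (1 where bits differ):
  10110
^ 10001
-------
  00111

Answer: 00111 (7)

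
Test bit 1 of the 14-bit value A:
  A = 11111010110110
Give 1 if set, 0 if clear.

Bit 1 is the 2nd from the right.
  11111010110110
              ^
That bit is 1.

Answer: 1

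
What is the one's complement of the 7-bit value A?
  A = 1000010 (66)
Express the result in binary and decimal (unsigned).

Flip each bit (0->1, 1->0):
  1000010
  0111101

Answer: 0111101 (61)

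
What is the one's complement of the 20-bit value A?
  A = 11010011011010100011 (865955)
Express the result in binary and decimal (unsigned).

Flip each bit (0->1, 1->0):
  11010011011010100011
  00101100100101011100

Answer: 00101100100101011100 (182620)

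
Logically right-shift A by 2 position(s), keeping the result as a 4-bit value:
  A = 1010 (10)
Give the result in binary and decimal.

Logical shift right by 2: drop the bottom 2 bit(s), prepend 2 zero(s) on the left.
  1010  ->  keep [10], discard [10], prepend 00
= 0010

Answer: 0010 (2)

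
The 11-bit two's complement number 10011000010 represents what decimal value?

MSB is 1, so the value is negative. Find the magnitude:
1. Invert bits:  01100111101
2. Add 1:        01100111110  = 830
3. Apply sign:   -830

Answer: -830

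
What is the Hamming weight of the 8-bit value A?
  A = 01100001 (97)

01100001
1-bits at positions (from bit 0 = LSB): 0, 5, 6
Count = 3

Answer: 3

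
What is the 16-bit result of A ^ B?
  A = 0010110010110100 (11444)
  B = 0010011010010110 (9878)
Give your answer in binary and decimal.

Apply ^ to each column (1 where bits differ):
  0010110010110100
^ 0010011010010110
------------------
  0000101000100010

Answer: 0000101000100010 (2594)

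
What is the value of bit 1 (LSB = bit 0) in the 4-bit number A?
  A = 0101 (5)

Bit 1 is the 2nd from the right.
  0101
    ^
That bit is 0.

Answer: 0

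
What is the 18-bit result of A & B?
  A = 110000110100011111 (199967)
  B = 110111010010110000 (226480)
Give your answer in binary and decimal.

Apply & to each column (1 only where both bits are 1):
  110000110100011111
& 110111010010110000
--------------------
  110000010000010000

Answer: 110000010000010000 (197648)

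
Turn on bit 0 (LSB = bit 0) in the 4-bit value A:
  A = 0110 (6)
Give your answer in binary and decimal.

Mask = 1 << 0 = 0001
Bit 0 of A is 0, so OR-ing with the mask flips it to 1.
  0110
| 0001
------
  0111

Answer: 0111 (7)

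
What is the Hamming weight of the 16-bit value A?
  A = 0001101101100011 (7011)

0001101101100011
1-bits at positions (from bit 0 = LSB): 0, 1, 5, 6, 8, 9, 11, 12
Count = 8

Answer: 8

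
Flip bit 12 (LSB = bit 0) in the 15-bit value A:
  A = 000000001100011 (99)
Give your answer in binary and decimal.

Mask = 1 << 12 = 001000000000000
Bit 12 of A is 0; XOR with the mask flips it to 1.
  000000001100011
^ 001000000000000
-----------------
  001000001100011

Answer: 001000001100011 (4195)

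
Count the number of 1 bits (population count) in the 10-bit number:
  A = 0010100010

0010100010
1-bits at positions (from bit 0 = LSB): 1, 5, 7
Count = 3

Answer: 3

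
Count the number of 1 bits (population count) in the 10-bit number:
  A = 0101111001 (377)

0101111001
1-bits at positions (from bit 0 = LSB): 0, 3, 4, 5, 6, 8
Count = 6

Answer: 6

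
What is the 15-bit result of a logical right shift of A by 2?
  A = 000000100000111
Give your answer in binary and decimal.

Logical shift right by 2: drop the bottom 2 bit(s), prepend 2 zero(s) on the left.
  000000100000111  ->  keep [0000001000001], discard [11], prepend 00
= 000000001000001

Answer: 000000001000001 (65)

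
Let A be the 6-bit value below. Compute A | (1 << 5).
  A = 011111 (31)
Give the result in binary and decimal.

Mask = 1 << 5 = 100000
Bit 5 of A is 0, so OR-ing with the mask flips it to 1.
  011111
| 100000
--------
  111111

Answer: 111111 (63)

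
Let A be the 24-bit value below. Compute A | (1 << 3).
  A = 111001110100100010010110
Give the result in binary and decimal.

Mask = 1 << 3 = 000000000000000000001000
Bit 3 of A is 0, so OR-ing with the mask flips it to 1.
  111001110100100010010110
| 000000000000000000001000
--------------------------
  111001110100100010011110

Answer: 111001110100100010011110 (15157406)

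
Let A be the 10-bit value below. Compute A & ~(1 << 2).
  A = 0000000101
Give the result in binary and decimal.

Mask = ~(1 << 2) = 1111111011
Bit 2 of A is 1, so AND-ing with the mask clears it to 0.
  0000000101
& 1111111011
------------
  0000000001

Answer: 0000000001 (1)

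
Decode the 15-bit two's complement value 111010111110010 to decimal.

MSB is 1, so the value is negative. Find the magnitude:
1. Invert bits:  000101000001101
2. Add 1:        000101000001110  = 2574
3. Apply sign:   -2574

Answer: -2574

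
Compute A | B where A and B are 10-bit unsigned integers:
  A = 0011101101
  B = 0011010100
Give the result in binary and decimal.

Apply | to each column (1 where either bit is 1):
  0011101101
| 0011010100
------------
  0011111101

Answer: 0011111101 (253)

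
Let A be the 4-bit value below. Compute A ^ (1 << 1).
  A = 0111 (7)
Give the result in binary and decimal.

Mask = 1 << 1 = 0010
Bit 1 of A is 1; XOR with the mask flips it to 0.
  0111
^ 0010
------
  0101

Answer: 0101 (5)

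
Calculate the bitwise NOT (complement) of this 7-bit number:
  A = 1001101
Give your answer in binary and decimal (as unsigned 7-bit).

Flip each bit (0->1, 1->0):
  1001101
  0110010

Answer: 0110010 (50)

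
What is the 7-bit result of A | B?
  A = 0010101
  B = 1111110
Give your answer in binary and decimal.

Apply | to each column (1 where either bit is 1):
  0010101
| 1111110
---------
  1111111

Answer: 1111111 (127)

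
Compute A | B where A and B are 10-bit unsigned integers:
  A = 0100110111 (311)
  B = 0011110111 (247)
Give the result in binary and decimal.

Apply | to each column (1 where either bit is 1):
  0100110111
| 0011110111
------------
  0111110111

Answer: 0111110111 (503)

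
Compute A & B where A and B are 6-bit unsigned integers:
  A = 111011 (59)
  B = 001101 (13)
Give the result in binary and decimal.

Apply & to each column (1 only where both bits are 1):
  111011
& 001101
--------
  001001

Answer: 001001 (9)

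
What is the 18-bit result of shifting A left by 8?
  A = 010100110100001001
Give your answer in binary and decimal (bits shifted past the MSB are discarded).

Shift left by 8: drop the top 8 bit(s), append 8 zero(s) on the right.
  010100110100001001  ->  discard [01010011], keep [0100001001], append 00000000
= 010000100100000000

Answer: 010000100100000000 (67840)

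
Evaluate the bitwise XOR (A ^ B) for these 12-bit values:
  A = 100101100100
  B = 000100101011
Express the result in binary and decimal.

Apply ^ to each column (1 where bits differ):
  100101100100
^ 000100101011
--------------
  100001001111

Answer: 100001001111 (2127)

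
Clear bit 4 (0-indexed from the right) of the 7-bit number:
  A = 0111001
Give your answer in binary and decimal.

Mask = ~(1 << 4) = 1101111
Bit 4 of A is 1, so AND-ing with the mask clears it to 0.
  0111001
& 1101111
---------
  0101001

Answer: 0101001 (41)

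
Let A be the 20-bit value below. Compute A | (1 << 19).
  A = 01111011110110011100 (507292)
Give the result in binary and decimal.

Mask = 1 << 19 = 10000000000000000000
Bit 19 of A is 0, so OR-ing with the mask flips it to 1.
  01111011110110011100
| 10000000000000000000
----------------------
  11111011110110011100

Answer: 11111011110110011100 (1031580)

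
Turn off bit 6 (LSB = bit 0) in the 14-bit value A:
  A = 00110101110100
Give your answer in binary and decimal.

Mask = ~(1 << 6) = 11111110111111
Bit 6 of A is 1, so AND-ing with the mask clears it to 0.
  00110101110100
& 11111110111111
----------------
  00110100110100

Answer: 00110100110100 (3380)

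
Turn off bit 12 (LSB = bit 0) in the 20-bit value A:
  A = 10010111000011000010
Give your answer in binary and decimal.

Mask = ~(1 << 12) = 11111110111111111111
Bit 12 of A is 1, so AND-ing with the mask clears it to 0.
  10010111000011000010
& 11111110111111111111
----------------------
  10010110000011000010

Answer: 10010110000011000010 (614594)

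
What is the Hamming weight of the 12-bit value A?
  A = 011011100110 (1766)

011011100110
1-bits at positions (from bit 0 = LSB): 1, 2, 5, 6, 7, 9, 10
Count = 7

Answer: 7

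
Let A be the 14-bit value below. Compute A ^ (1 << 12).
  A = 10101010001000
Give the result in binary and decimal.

Mask = 1 << 12 = 01000000000000
Bit 12 of A is 0; XOR with the mask flips it to 1.
  10101010001000
^ 01000000000000
----------------
  11101010001000

Answer: 11101010001000 (14984)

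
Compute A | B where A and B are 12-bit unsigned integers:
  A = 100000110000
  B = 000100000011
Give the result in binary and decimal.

Apply | to each column (1 where either bit is 1):
  100000110000
| 000100000011
--------------
  100100110011

Answer: 100100110011 (2355)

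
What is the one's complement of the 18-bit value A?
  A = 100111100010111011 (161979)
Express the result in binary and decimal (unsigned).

Flip each bit (0->1, 1->0):
  100111100010111011
  011000011101000100

Answer: 011000011101000100 (100164)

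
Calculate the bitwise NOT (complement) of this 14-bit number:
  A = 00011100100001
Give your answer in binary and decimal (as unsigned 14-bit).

Flip each bit (0->1, 1->0):
  00011100100001
  11100011011110

Answer: 11100011011110 (14558)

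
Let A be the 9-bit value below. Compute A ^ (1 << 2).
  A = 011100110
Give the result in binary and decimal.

Mask = 1 << 2 = 000000100
Bit 2 of A is 1; XOR with the mask flips it to 0.
  011100110
^ 000000100
-----------
  011100010

Answer: 011100010 (226)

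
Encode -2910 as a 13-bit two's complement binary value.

1. Binary of +2910:  0101101011110
2. Invert bits:     1010010100001
3. Add 1:           1010010100010

Answer: 1010010100010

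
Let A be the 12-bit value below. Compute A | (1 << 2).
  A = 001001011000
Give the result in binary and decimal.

Mask = 1 << 2 = 000000000100
Bit 2 of A is 0, so OR-ing with the mask flips it to 1.
  001001011000
| 000000000100
--------------
  001001011100

Answer: 001001011100 (604)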